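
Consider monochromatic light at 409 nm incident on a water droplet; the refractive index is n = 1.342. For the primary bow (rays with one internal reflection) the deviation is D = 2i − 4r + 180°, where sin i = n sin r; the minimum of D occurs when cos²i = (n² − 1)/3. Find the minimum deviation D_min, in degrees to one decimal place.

139.2°

cos²i = (1.80096 − 1)/3 = 0.26699; i = arccos(0.51671) = 58.888°.
sin r = sin 58.888°/1.342 = 0.63797; r = 39.641°.
D_min = 2·58.888° − 4·39.641° + 180° = 139.213°.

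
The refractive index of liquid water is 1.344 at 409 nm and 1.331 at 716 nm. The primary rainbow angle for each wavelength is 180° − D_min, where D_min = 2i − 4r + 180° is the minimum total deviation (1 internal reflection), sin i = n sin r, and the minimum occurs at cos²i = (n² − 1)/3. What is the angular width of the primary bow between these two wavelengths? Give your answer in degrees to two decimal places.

1.86°

At 409 nm (n = 1.344): cos²i = 0.26878 → i = 58.772°, r = 39.512°, D_min = 139.495°, rainbow angle = 40.505°.
At 716 nm (n = 1.331): cos²i = 0.25719 → i = 59.527°, r = 40.356°, D_min = 137.630°, rainbow angle = 42.370°.
Angular width = |40.505° − 42.370°| = 1.865°.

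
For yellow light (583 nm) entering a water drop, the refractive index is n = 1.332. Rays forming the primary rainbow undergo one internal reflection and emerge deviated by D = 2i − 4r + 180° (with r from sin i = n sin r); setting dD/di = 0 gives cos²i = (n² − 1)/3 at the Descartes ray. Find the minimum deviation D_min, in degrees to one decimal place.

cos²i = (1.77422 − 1)/3 = 0.25807; i = arccos(0.50801) = 59.469°.
sin r = sin 59.469°/1.332 = 0.64666; r = 40.290°.
D_min = 2·59.469° − 4·40.290° + 180° = 137.776°.

137.8°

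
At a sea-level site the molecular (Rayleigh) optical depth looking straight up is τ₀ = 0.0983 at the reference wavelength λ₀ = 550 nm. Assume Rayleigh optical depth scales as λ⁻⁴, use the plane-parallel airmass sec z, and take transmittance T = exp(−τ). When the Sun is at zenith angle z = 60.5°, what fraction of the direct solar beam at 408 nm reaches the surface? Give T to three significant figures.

sec 60.5° = 2.0308.
τ = 0.0983 × (550/408)⁴ × 2.0308 = 0.0983 × 3.3023 × 2.0308 = 0.6592.
T = exp(−0.6592) = 0.5173.

0.517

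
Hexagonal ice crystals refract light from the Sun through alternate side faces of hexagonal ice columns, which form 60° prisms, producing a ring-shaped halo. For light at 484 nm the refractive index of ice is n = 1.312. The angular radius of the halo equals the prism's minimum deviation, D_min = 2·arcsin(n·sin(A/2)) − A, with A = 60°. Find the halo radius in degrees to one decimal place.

n·sin(A/2) = 1.312 × sin 30° = 1.312 × 0.5000 = 0.6560.
D_min = 2·arcsin(0.6560) − 60° = 2 × 40.996° − 60° = 21.991°.

22.0°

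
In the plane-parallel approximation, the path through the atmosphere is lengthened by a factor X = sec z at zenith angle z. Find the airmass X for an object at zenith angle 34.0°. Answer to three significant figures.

X = sec z = 1/cos 34.0° = 1/0.8290 = 1.2062.

1.21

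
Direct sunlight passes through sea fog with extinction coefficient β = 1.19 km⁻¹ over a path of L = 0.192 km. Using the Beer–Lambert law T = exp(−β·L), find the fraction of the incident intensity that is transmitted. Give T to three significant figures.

0.796

τ = β·L = 1.19 × 0.192 = 0.2285.
T = exp(−0.2285) = 0.7957.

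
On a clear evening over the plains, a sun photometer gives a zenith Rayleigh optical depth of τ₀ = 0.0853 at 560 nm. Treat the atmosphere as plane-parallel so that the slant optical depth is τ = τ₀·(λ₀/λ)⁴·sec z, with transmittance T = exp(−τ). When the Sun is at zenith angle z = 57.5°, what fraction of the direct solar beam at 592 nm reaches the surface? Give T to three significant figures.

sec 57.5° = 1.8612.
τ = 0.0853 × (560/592)⁴ × 1.8612 = 0.0853 × 0.8007 × 1.8612 = 0.1271.
T = exp(−0.1271) = 0.8806.

0.881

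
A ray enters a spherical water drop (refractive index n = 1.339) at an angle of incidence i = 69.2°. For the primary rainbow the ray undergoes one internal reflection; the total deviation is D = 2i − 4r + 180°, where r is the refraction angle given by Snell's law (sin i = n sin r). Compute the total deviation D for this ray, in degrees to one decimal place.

sin r = sin 69.2° / 1.339 = 0.9348/1.339 = 0.6982; r = 44.28°.
D = 2·69.2° − 4·44.28° + 180° = 138.40° − 177.12° + 180° = 141.28°.

141.3°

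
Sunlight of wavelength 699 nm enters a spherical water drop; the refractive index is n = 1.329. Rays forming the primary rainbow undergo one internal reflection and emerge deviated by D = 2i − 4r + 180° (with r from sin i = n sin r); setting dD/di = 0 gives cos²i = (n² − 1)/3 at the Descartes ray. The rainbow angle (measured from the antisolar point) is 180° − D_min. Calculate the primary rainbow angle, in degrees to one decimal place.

cos²i = (1.76624 − 1)/3 = 0.25541; i = arccos(0.50538) = 59.643°.
sin r = sin 59.643°/1.329 = 0.64928; r = 40.487°.
D_min = 2·59.643° − 4·40.487° + 180° = 137.337°.
Rainbow angle = 180° − D_min = 42.663°.

42.7°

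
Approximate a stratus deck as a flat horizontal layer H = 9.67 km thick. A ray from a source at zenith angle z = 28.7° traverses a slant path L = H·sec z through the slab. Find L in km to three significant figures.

sec z = 1/cos 28.7° = 1.1401.
L = 9.67 × 1.1401 = 11.024 km.

11.0 km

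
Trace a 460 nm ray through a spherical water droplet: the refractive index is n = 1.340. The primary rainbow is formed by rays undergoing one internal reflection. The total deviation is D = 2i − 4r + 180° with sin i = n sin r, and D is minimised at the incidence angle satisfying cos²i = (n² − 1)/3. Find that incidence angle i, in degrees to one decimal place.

59.0°

cos²i = (1.340² − 1)/3 = (1.79560 − 1)/3 = 0.26520.
cos i = 0.51498, so i = 59.004°.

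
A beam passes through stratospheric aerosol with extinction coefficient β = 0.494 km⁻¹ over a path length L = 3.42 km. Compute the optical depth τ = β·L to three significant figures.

1.69

τ = β·L = 0.494 × 3.42 = 1.6895.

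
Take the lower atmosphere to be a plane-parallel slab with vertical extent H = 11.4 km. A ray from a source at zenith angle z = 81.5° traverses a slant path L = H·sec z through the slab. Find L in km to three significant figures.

77.1 km

sec z = 1/cos 81.5° = 6.7655.
L = 11.4 × 6.7655 = 77.126 km.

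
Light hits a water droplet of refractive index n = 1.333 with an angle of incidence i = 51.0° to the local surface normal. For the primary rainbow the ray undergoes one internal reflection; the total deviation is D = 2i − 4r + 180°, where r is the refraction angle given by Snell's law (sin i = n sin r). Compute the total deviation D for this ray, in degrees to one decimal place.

139.4°

sin r = sin 51.0° / 1.333 = 0.7771/1.333 = 0.5830; r = 35.66°.
D = 2·51.0° − 4·35.66° + 180° = 102.00° − 142.65° + 180° = 139.35°.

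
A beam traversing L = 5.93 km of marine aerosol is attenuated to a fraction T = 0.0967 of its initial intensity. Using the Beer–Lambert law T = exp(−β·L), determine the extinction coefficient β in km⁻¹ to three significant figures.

0.394 km⁻¹

Beer–Lambert: T = exp(−βL) ⇒ β = −ln(T)/L = −ln(0.0967)/5.93 = 2.3361/5.93 = 0.394 km⁻¹.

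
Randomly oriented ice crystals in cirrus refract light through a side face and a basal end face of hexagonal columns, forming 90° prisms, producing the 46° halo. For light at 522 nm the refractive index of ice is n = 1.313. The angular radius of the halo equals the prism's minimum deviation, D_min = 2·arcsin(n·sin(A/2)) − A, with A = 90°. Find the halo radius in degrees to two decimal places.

46.38°

n·sin(A/2) = 1.313 × sin 45° = 1.313 × 0.7071 = 0.9284.
D_min = 2·arcsin(0.9284) − 90° = 2 × 68.192° − 90° = 46.383°.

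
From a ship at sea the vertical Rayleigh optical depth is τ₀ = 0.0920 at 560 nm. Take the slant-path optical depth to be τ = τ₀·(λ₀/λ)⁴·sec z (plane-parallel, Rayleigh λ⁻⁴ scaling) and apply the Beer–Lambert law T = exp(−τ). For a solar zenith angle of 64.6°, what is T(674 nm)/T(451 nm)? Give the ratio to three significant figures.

1.50

Airmass: sec 64.6° = 2.3314.
τ(674 nm) = 0.0920 × (560/674)⁴ × 2.3314 = 0.0920 × 0.4766 × 2.3314 = 0.1022.
τ(451 nm) = 0.0920 × (560/451)⁴ × 2.3314 = 0.0920 × 2.3771 × 2.3314 = 0.5098.
T(674)/T(451) = exp(τ_B − τ_A) = exp(0.4076) = 1.5033.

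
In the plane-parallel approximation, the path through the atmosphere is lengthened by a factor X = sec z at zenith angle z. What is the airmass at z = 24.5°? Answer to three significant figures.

1.10

X = sec z = 1/cos 24.5° = 1/0.9100 = 1.0989.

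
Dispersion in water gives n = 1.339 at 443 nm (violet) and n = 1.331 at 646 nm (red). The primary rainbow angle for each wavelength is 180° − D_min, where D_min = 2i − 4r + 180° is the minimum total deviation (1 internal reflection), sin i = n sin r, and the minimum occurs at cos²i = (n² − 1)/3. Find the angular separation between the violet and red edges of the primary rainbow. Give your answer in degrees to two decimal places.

At 443 nm (n = 1.339): cos²i = 0.26431 → i = 59.062°, r = 39.834°, D_min = 138.786°, rainbow angle = 41.214°.
At 646 nm (n = 1.331): cos²i = 0.25719 → i = 59.527°, r = 40.356°, D_min = 137.630°, rainbow angle = 42.370°.
Angular width = |41.214° − 42.370°| = 1.156°.

1.16°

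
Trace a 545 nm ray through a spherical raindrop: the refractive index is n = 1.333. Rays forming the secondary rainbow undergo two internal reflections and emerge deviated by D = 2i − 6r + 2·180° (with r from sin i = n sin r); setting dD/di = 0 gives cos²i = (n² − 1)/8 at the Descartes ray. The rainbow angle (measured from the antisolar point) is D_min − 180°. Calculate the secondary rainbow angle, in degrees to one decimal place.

cos²i = (1.77689 − 1)/8 = 0.09711; i = arccos(0.31163) = 71.843°.
sin r = sin 71.843°/1.333 = 0.71283; r = 45.466°.
D_min = 2·71.843° − 6·45.466° + 360° = 230.891°.
Rainbow angle = D_min − 180° = 50.891°.

50.9°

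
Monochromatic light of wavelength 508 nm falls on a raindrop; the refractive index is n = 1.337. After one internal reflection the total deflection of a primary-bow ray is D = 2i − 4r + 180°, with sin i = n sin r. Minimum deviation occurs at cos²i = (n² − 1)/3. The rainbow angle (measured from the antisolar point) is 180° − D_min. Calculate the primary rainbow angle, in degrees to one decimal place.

cos²i = (1.78757 − 1)/3 = 0.26252; i = arccos(0.51237) = 59.178°.
sin r = sin 59.178°/1.337 = 0.64231; r = 39.964°.
D_min = 2·59.178° − 4·39.964° + 180° = 138.500°.
Rainbow angle = 180° − D_min = 41.500°.

41.5°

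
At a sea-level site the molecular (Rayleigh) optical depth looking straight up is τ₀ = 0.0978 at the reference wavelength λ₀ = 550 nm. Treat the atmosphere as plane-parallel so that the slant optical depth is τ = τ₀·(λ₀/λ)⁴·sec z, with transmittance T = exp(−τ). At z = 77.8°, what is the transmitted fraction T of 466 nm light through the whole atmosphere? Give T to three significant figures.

0.407

sec 77.8° = 4.7321.
τ = 0.0978 × (550/466)⁴ × 4.7321 = 0.0978 × 1.9405 × 4.7321 = 0.8980.
T = exp(−0.8980) = 0.4074.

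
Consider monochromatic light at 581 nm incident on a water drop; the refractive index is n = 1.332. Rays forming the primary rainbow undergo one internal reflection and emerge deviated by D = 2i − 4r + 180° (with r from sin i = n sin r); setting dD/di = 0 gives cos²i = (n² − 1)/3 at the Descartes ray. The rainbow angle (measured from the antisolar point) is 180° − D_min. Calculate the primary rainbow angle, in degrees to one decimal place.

42.2°

cos²i = (1.77422 − 1)/3 = 0.25807; i = arccos(0.50801) = 59.469°.
sin r = sin 59.469°/1.332 = 0.64666; r = 40.290°.
D_min = 2·59.469° − 4·40.290° + 180° = 137.776°.
Rainbow angle = 180° − D_min = 42.224°.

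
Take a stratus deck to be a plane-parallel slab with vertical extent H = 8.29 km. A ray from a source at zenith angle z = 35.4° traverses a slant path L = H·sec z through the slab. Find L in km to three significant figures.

sec z = 1/cos 35.4° = 1.2268.
L = 8.29 × 1.2268 = 10.170 km.

10.2 km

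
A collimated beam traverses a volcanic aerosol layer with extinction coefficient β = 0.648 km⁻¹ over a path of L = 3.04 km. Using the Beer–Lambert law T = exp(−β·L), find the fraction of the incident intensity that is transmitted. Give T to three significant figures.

τ = β·L = 0.648 × 3.04 = 1.9699.
T = exp(−1.9699) = 0.1395.

0.139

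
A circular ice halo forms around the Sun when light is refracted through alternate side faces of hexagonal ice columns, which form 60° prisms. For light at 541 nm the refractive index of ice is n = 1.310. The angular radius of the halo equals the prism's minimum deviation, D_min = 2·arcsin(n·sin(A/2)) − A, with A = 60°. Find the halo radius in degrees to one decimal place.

n·sin(A/2) = 1.310 × sin 30° = 1.310 × 0.5000 = 0.6550.
D_min = 2·arcsin(0.6550) − 60° = 2 × 40.920° − 60° = 21.839°.

21.8°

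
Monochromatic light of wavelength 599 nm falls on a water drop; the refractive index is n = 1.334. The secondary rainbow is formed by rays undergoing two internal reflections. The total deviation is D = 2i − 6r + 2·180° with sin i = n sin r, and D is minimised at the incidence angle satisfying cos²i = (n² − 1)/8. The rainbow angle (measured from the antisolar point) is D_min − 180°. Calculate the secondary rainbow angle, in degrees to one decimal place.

51.2°

cos²i = (1.77956 − 1)/8 = 0.09744; i = arccos(0.31216) = 71.810°.
sin r = sin 71.810°/1.334 = 0.71217; r = 45.411°.
D_min = 2·71.810° − 6·45.411° + 360° = 231.153°.
Rainbow angle = D_min − 180° = 51.153°.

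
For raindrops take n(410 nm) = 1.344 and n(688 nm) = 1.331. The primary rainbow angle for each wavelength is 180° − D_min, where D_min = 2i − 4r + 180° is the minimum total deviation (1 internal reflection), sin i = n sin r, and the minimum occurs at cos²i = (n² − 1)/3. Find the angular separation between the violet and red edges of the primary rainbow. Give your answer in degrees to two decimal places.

At 410 nm (n = 1.344): cos²i = 0.26878 → i = 58.772°, r = 39.512°, D_min = 139.495°, rainbow angle = 40.505°.
At 688 nm (n = 1.331): cos²i = 0.25719 → i = 59.527°, r = 40.356°, D_min = 137.630°, rainbow angle = 42.370°.
Angular width = |40.505° − 42.370°| = 1.865°.

1.86°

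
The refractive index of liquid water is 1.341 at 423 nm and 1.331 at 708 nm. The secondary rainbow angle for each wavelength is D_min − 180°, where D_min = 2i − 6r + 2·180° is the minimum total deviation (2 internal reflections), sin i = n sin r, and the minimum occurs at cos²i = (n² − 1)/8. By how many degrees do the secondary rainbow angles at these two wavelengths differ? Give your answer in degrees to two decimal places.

2.60°

At 423 nm (n = 1.341): cos²i = 0.09979 → i = 71.586°, r = 45.034°, D_min = 232.966°, rainbow angle = 52.966°.
At 708 nm (n = 1.331): cos²i = 0.09645 → i = 71.907°, r = 45.575°, D_min = 230.365°, rainbow angle = 50.365°.
Angular width = |52.966° − 50.365°| = 2.601°.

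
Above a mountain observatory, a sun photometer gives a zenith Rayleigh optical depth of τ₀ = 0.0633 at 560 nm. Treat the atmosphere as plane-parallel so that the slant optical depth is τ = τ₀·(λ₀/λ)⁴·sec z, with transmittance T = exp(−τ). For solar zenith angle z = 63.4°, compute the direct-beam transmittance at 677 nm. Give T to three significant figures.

sec 63.4° = 2.2333.
τ = 0.0633 × (560/677)⁴ × 2.2333 = 0.0633 × 0.4682 × 2.2333 = 0.0662.
T = exp(−0.0662) = 0.9360.

0.936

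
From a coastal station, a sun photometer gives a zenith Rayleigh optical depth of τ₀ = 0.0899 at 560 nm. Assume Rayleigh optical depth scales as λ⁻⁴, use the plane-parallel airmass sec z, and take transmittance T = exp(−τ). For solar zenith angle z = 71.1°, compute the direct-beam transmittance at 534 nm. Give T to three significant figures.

0.715

sec 71.1° = 3.0872.
τ = 0.0899 × (560/534)⁴ × 3.0872 = 0.0899 × 1.2094 × 3.0872 = 0.3357.
T = exp(−0.3357) = 0.7149.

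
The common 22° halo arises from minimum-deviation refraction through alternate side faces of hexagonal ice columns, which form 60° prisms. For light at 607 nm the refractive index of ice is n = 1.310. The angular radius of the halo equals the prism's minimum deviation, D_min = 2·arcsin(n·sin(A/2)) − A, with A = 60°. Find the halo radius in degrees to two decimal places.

n·sin(A/2) = 1.310 × sin 30° = 1.310 × 0.5000 = 0.6550.
D_min = 2·arcsin(0.6550) − 60° = 2 × 40.920° − 60° = 21.839°.

21.84°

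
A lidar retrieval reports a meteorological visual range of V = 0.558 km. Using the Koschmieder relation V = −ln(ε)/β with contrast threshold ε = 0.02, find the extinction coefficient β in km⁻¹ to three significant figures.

7.01 km⁻¹

β = −ln(0.02) / V = 3.912 / 0.558 = 7.0108 km⁻¹.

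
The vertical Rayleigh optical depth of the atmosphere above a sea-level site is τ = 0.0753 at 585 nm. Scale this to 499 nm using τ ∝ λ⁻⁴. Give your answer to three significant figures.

τ(499 nm) = τ(585 nm) × (585/499)⁴ = 0.0753 × (1.1723)⁴ = 0.0753 × 1.8890 = 0.1422.

0.142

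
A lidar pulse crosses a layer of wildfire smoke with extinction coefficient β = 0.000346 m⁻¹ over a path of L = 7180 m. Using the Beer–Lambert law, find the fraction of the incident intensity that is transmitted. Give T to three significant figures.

0.0834

τ = β·L = 0.000346 × 7180 = 2.4843.
T = exp(−2.4843) = 0.0834.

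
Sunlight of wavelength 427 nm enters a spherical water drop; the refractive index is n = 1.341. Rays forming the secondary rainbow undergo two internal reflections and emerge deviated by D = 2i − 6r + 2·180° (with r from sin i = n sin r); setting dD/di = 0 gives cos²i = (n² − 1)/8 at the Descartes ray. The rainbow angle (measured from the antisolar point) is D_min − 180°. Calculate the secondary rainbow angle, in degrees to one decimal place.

53.0°

cos²i = (1.79828 − 1)/8 = 0.09979; i = arccos(0.31589) = 71.586°.
sin r = sin 71.586°/1.341 = 0.70753; r = 45.034°.
D_min = 2·71.586° − 6·45.034° + 360° = 232.966°.
Rainbow angle = D_min − 180° = 52.966°.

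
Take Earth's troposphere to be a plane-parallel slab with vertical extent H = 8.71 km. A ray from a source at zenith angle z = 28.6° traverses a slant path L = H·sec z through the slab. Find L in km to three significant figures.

9.92 km

sec z = 1/cos 28.6° = 1.1390.
L = 8.71 × 1.1390 = 9.920 km.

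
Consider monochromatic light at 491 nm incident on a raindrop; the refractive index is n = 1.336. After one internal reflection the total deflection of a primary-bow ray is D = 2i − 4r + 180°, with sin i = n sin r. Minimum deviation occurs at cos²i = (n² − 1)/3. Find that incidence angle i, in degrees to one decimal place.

59.2°

cos²i = (1.336² − 1)/3 = (1.78490 − 1)/3 = 0.26163.
cos i = 0.51150, so i = 59.236°.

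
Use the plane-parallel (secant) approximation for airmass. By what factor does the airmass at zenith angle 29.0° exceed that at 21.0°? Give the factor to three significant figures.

X(29.0°)/X(21.0°) = sec 29.0° / sec 21.0° = cos 21.0° / cos 29.0° = 0.9336/0.8746 = 1.0674.

1.07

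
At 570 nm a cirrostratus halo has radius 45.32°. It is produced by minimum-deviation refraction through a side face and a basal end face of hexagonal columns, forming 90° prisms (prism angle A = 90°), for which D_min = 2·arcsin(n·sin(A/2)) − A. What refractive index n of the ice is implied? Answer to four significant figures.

1.308

Rearranging: n = sin((D_min + A)/2) / sin(A/2).
(D_min + A)/2 = (45.32° + 90°)/2 = 67.660°.
n = sin 67.660° / sin 45° = 0.9249 / 0.7071 = 1.3081.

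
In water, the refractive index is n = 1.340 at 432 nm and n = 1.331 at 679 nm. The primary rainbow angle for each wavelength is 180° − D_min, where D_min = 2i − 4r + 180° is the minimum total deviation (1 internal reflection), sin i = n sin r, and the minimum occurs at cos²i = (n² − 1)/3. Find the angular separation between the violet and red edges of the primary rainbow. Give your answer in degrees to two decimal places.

1.30°

At 432 nm (n = 1.340): cos²i = 0.26520 → i = 59.004°, r = 39.770°, D_min = 138.929°, rainbow angle = 41.071°.
At 679 nm (n = 1.331): cos²i = 0.25719 → i = 59.527°, r = 40.356°, D_min = 137.630°, rainbow angle = 42.370°.
Angular width = |41.071° − 42.370°| = 1.299°.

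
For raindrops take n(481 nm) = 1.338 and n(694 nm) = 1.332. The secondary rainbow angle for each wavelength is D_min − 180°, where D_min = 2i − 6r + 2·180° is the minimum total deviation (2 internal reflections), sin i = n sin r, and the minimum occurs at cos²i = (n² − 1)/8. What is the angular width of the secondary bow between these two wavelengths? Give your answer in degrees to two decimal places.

At 481 nm (n = 1.338): cos²i = 0.09878 → i = 71.682°, r = 45.195°, D_min = 232.193°, rainbow angle = 52.193°.
At 694 nm (n = 1.332): cos²i = 0.09678 → i = 71.875°, r = 45.520°, D_min = 230.628°, rainbow angle = 50.628°.
Angular width = |52.193° − 50.628°| = 1.564°.

1.56°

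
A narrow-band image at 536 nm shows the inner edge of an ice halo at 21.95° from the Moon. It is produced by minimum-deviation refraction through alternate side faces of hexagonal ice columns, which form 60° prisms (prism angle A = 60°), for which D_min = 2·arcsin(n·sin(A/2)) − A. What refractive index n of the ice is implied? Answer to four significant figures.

Rearranging: n = sin((D_min + A)/2) / sin(A/2).
(D_min + A)/2 = (21.95° + 60°)/2 = 40.975°.
n = sin 40.975° / sin 30° = 0.6557 / 0.5000 = 1.3115.

1.311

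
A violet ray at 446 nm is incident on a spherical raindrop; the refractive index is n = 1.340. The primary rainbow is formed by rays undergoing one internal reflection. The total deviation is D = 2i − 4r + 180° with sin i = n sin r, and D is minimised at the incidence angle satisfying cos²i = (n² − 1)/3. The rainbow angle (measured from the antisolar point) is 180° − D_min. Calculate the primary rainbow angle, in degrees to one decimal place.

cos²i = (1.79560 − 1)/3 = 0.26520; i = arccos(0.51498) = 59.004°.
sin r = sin 59.004°/1.340 = 0.63971; r = 39.770°.
D_min = 2·59.004° − 4·39.770° + 180° = 138.929°.
Rainbow angle = 180° − D_min = 41.071°.

41.1°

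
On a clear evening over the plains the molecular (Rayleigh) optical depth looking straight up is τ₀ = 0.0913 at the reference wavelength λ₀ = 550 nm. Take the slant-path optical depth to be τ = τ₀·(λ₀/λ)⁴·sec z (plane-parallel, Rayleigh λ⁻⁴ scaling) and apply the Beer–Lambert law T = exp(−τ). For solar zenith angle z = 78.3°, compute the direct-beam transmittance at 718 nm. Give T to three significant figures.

sec 78.3° = 4.9313.
τ = 0.0913 × (550/718)⁴ × 4.9313 = 0.0913 × 0.3443 × 4.9313 = 0.1550.
T = exp(−0.1550) = 0.8564.

0.856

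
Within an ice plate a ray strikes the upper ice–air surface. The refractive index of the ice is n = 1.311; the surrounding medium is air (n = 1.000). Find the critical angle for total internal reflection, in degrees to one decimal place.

49.7°

sin θ_c = n_air / n = 1.000 / 1.311 = 0.7628.
θ_c = arcsin(0.7628) = 49.71°.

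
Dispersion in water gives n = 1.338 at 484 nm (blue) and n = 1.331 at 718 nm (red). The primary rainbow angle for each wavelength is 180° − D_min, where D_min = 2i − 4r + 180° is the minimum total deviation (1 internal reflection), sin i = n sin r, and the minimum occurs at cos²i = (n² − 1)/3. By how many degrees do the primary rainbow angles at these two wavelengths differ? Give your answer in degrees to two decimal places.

1.01°

At 484 nm (n = 1.338): cos²i = 0.26341 → i = 59.120°, r = 39.899°, D_min = 138.643°, rainbow angle = 41.357°.
At 718 nm (n = 1.331): cos²i = 0.25719 → i = 59.527°, r = 40.356°, D_min = 137.630°, rainbow angle = 42.370°.
Angular width = |41.357° − 42.370°| = 1.013°.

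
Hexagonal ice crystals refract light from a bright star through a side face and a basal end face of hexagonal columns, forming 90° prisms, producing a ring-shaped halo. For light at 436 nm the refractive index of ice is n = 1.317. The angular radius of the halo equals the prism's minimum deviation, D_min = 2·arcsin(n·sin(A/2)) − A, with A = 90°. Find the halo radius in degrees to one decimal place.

n·sin(A/2) = 1.317 × sin 45° = 1.317 × 0.7071 = 0.9313.
D_min = 2·arcsin(0.9313) − 90° = 2 × 68.632° − 90° = 47.264°.

47.3°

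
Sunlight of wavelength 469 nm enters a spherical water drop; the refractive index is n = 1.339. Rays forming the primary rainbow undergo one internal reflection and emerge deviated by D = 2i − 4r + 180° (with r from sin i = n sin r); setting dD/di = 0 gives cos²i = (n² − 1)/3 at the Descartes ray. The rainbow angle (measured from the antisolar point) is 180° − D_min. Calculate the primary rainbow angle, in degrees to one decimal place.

cos²i = (1.79292 − 1)/3 = 0.26431; i = arccos(0.51411) = 59.062°.
sin r = sin 59.062°/1.339 = 0.64057; r = 39.834°.
D_min = 2·59.062° − 4·39.834° + 180° = 138.786°.
Rainbow angle = 180° − D_min = 41.214°.

41.2°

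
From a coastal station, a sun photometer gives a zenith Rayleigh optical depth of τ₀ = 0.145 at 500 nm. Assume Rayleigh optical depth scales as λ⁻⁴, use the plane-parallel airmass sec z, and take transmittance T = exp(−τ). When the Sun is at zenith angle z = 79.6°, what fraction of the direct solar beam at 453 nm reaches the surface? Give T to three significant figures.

0.304

sec 79.6° = 5.5396.
τ = 0.145 × (500/453)⁴ × 5.5396 = 0.145 × 1.4842 × 5.5396 = 1.1922.
T = exp(−1.1922) = 0.3036.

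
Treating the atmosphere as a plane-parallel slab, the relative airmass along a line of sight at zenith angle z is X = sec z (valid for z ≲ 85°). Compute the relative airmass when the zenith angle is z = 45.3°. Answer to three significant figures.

X = sec z = 1/cos 45.3° = 1/0.7034 = 1.4217.

1.42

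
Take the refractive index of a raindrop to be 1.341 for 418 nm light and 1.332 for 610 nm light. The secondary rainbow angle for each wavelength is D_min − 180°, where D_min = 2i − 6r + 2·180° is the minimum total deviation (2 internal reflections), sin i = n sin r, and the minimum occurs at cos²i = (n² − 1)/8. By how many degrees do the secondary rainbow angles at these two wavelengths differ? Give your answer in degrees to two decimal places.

2.34°

At 418 nm (n = 1.341): cos²i = 0.09979 → i = 71.586°, r = 45.034°, D_min = 232.966°, rainbow angle = 52.966°.
At 610 nm (n = 1.332): cos²i = 0.09678 → i = 71.875°, r = 45.520°, D_min = 230.628°, rainbow angle = 50.628°.
Angular width = |52.966° − 50.628°| = 2.337°.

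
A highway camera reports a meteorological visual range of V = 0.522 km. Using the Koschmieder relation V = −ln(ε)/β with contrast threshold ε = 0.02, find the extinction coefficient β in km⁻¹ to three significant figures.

7.49 km⁻¹

β = −ln(0.02) / V = 3.912 / 0.522 = 7.4943 km⁻¹.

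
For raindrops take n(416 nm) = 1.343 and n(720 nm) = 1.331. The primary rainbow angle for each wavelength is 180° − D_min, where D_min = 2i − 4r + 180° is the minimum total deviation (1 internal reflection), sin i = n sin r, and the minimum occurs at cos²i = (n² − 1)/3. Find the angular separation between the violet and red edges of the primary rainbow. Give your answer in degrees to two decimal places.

At 416 nm (n = 1.343): cos²i = 0.26788 → i = 58.830°, r = 39.577°, D_min = 139.354°, rainbow angle = 40.646°.
At 720 nm (n = 1.331): cos²i = 0.25719 → i = 59.527°, r = 40.356°, D_min = 137.630°, rainbow angle = 42.370°.
Angular width = |40.646° − 42.370°| = 1.724°.

1.72°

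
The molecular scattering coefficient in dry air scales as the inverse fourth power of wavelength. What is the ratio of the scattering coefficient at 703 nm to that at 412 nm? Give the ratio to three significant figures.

0.118

Rayleigh scattering ∝ λ⁻⁴, so the ratio of coefficients is the inverse fourth power of the wavelength ratio.
σ(703)/σ(412) = (412/703)⁴ = (0.5861)⁴ = 0.118.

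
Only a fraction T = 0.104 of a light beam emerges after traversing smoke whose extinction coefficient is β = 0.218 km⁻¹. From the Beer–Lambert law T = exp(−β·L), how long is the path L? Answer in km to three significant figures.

Beer–Lambert: T = exp(−βL) ⇒ L = −ln(T)/β = −ln(0.104)/0.218 = 2.2634/0.218 = 10.38 km.

10.4 km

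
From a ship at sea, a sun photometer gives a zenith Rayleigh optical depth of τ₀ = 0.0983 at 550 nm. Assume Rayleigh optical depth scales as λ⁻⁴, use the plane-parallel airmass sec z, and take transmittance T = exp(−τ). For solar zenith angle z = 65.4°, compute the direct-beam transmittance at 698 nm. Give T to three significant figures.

0.913

sec 65.4° = 2.4022.
τ = 0.0983 × (550/698)⁴ × 2.4022 = 0.0983 × 0.3855 × 2.4022 = 0.0910.
T = exp(−0.0910) = 0.9130.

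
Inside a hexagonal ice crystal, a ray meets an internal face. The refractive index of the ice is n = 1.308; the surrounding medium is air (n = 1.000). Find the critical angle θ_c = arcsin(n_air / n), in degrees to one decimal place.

49.9°

sin θ_c = n_air / n = 1.000 / 1.308 = 0.7645.
θ_c = arcsin(0.7645) = 49.86°.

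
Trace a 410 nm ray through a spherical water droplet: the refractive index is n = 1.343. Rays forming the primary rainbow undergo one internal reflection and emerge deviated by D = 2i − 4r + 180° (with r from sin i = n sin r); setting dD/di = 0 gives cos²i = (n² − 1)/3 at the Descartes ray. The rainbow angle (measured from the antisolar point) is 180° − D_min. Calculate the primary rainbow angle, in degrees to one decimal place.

40.6°

cos²i = (1.80365 − 1)/3 = 0.26788; i = arccos(0.51757) = 58.830°.
sin r = sin 58.830°/1.343 = 0.63711; r = 39.577°.
D_min = 2·58.830° − 4·39.577° + 180° = 139.354°.
Rainbow angle = 180° − D_min = 40.646°.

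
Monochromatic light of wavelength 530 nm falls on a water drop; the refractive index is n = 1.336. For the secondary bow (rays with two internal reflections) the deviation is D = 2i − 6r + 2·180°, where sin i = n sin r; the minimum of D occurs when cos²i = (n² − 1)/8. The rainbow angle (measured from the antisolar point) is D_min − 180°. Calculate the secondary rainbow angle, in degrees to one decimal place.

cos²i = (1.78490 − 1)/8 = 0.09811; i = arccos(0.31323) = 71.746°.
sin r = sin 71.746°/1.336 = 0.71084; r = 45.303°.
D_min = 2·71.746° − 6·45.303° + 360° = 231.674°.
Rainbow angle = D_min − 180° = 51.674°.

51.7°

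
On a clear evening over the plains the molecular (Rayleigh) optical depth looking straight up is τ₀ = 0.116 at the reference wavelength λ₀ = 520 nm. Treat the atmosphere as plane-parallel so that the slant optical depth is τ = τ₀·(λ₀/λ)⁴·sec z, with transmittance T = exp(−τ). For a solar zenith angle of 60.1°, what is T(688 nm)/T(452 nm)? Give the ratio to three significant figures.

Airmass: sec 60.1° = 2.0061.
τ(688 nm) = 0.116 × (520/688)⁴ × 2.0061 = 0.116 × 0.3263 × 2.0061 = 0.0759.
τ(452 nm) = 0.116 × (520/452)⁴ × 2.0061 = 0.116 × 1.7517 × 2.0061 = 0.4076.
T(688)/T(452) = exp(τ_B − τ_A) = exp(0.3317) = 1.3933.

1.39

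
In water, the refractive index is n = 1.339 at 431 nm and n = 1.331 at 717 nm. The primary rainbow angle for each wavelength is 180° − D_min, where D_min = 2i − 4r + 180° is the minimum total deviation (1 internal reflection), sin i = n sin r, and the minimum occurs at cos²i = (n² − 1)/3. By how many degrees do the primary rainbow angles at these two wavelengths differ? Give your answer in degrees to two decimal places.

1.16°

At 431 nm (n = 1.339): cos²i = 0.26431 → i = 59.062°, r = 39.834°, D_min = 138.786°, rainbow angle = 41.214°.
At 717 nm (n = 1.331): cos²i = 0.25719 → i = 59.527°, r = 40.356°, D_min = 137.630°, rainbow angle = 42.370°.
Angular width = |41.214° − 42.370°| = 1.156°.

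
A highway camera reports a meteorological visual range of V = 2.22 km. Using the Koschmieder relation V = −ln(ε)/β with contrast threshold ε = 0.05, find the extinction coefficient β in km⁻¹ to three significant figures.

β = −ln(0.05) / V = 2.996 / 2.22 = 1.3494 km⁻¹.

1.35 km⁻¹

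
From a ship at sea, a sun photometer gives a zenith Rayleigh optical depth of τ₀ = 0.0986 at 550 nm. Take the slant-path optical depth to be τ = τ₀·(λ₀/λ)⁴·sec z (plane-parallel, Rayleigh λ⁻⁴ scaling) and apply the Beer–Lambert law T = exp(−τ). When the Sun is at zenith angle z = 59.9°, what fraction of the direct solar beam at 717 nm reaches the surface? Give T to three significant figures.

0.934

sec 59.9° = 1.9940.
τ = 0.0986 × (550/717)⁴ × 1.9940 = 0.0986 × 0.3462 × 1.9940 = 0.0681.
T = exp(−0.0681) = 0.9342.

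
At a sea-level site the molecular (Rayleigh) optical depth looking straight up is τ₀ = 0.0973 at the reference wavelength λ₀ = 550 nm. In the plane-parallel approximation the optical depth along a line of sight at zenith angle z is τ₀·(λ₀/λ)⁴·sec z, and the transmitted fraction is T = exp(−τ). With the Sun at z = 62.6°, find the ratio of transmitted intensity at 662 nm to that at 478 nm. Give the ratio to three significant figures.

Airmass: sec 62.6° = 2.1730.
τ(662 nm) = 0.0973 × (550/662)⁴ × 2.1730 = 0.0973 × 0.4765 × 2.1730 = 0.1007.
τ(478 nm) = 0.0973 × (550/478)⁴ × 2.1730 = 0.0973 × 1.7528 × 2.1730 = 0.3706.
T(662)/T(478) = exp(τ_B − τ_A) = exp(0.2699) = 1.3098.

1.31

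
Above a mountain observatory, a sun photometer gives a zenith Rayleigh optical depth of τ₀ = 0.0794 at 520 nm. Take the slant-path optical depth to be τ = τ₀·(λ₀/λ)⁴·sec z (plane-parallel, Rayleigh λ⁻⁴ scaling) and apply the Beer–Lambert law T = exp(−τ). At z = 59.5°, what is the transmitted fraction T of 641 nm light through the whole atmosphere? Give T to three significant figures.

sec 59.5° = 1.9703.
τ = 0.0794 × (520/641)⁴ × 1.9703 = 0.0794 × 0.4331 × 1.9703 = 0.0678.
T = exp(−0.0678) = 0.9345.

0.934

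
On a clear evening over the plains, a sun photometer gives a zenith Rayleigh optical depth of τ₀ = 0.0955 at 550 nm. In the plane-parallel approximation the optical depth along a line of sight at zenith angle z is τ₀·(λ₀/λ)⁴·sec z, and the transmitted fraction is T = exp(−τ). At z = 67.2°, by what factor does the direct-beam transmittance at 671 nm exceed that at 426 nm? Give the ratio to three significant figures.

Airmass: sec 67.2° = 2.5805.
τ(671 nm) = 0.0955 × (550/671)⁴ × 2.5805 = 0.0955 × 0.4514 × 2.5805 = 0.1112.
τ(426 nm) = 0.0955 × (550/426)⁴ × 2.5805 = 0.0955 × 2.7785 × 2.5805 = 0.6847.
T(671)/T(426) = exp(τ_B − τ_A) = exp(0.5735) = 1.7745.

1.77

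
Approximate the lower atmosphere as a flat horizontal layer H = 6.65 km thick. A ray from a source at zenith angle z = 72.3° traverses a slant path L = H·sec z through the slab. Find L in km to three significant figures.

21.9 km

sec z = 1/cos 72.3° = 3.2891.
L = 6.65 × 3.2891 = 21.873 km.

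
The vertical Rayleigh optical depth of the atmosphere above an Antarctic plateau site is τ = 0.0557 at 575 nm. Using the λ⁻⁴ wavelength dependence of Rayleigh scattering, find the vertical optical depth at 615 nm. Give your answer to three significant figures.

0.0426

τ(615 nm) = τ(575 nm) × (575/615)⁴ = 0.0557 × (0.9350)⁴ = 0.0557 × 0.7641 = 0.0426.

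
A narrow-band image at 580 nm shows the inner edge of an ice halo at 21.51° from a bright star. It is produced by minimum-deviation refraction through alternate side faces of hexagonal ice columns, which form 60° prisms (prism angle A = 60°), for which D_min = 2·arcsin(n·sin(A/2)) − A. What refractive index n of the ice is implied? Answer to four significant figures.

Rearranging: n = sin((D_min + A)/2) / sin(A/2).
(D_min + A)/2 = (21.51° + 60°)/2 = 40.755°.
n = sin 40.755° / sin 30° = 0.6528 / 0.5000 = 1.3057.

1.306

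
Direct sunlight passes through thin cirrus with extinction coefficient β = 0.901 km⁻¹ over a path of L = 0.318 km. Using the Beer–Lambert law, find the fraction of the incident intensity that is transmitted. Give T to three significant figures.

τ = β·L = 0.901 × 0.318 = 0.2865.
T = exp(−0.2865) = 0.7509.

0.751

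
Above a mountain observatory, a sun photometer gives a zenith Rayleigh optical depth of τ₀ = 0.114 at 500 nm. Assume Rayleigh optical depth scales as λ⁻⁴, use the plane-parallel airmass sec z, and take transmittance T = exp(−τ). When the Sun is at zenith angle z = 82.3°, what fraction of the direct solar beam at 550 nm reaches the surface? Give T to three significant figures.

0.559

sec 82.3° = 7.4635.
τ = 0.114 × (500/550)⁴ × 7.4635 = 0.114 × 0.6830 × 7.4635 = 0.5811.
T = exp(−0.5811) = 0.5593.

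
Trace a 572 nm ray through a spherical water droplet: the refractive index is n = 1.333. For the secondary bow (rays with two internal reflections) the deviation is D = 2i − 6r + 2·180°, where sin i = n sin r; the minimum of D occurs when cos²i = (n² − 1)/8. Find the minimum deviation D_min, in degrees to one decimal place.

cos²i = (1.77689 − 1)/8 = 0.09711; i = arccos(0.31163) = 71.843°.
sin r = sin 71.843°/1.333 = 0.71283; r = 45.466°.
D_min = 2·71.843° − 6·45.466° + 360° = 230.891°.

230.9°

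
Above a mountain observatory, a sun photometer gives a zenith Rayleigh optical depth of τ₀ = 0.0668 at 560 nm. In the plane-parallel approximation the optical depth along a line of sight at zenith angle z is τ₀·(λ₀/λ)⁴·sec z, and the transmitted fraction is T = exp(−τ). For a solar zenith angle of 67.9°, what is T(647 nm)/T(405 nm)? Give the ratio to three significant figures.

Airmass: sec 67.9° = 2.6580.
τ(647 nm) = 0.0668 × (560/647)⁴ × 2.6580 = 0.0668 × 0.5612 × 2.6580 = 0.0996.
τ(405 nm) = 0.0668 × (560/405)⁴ × 2.6580 = 0.0668 × 3.6554 × 2.6580 = 0.6490.
T(647)/T(405) = exp(τ_B − τ_A) = exp(0.5494) = 1.7322.

1.73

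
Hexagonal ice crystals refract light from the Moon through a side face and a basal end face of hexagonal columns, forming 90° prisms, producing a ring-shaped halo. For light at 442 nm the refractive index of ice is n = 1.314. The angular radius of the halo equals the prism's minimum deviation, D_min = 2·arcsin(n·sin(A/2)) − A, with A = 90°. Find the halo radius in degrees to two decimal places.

n·sin(A/2) = 1.314 × sin 45° = 1.314 × 0.7071 = 0.9291.
D_min = 2·arcsin(0.9291) − 90° = 2 × 68.301° − 90° = 46.602°.

46.60°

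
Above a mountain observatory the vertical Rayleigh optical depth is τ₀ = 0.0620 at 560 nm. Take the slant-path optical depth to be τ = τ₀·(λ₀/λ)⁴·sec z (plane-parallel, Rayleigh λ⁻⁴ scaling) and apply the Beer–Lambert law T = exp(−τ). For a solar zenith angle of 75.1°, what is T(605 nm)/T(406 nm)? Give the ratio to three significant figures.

2.01

Airmass: sec 75.1° = 3.8890.
τ(605 nm) = 0.0620 × (560/605)⁴ × 3.8890 = 0.0620 × 0.7341 × 3.8890 = 0.1770.
τ(406 nm) = 0.0620 × (560/406)⁴ × 3.8890 = 0.0620 × 3.6195 × 3.8890 = 0.8727.
T(605)/T(406) = exp(τ_B − τ_A) = exp(0.6957) = 2.0052.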